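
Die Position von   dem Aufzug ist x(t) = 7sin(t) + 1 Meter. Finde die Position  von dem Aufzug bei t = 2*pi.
Wir haben die Position x(t) = 7·sin(t) + 1. Durch Einsetzen von t = 2*pi: x(2*pi) = 1.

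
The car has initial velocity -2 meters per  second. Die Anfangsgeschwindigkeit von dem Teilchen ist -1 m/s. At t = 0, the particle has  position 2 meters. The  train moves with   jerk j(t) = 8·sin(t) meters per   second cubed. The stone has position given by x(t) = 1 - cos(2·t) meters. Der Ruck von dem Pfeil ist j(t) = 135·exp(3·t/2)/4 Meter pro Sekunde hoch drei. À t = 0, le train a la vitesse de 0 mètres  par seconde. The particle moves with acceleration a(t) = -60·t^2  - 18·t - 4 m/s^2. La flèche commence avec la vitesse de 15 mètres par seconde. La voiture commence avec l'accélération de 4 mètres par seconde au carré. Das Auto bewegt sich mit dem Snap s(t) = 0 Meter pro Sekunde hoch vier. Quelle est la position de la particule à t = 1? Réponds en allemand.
Ausgehend von der Beschleunigung a(t) = -60·t^2 - 18·t - 4, nehmen wir 2 Stammfunktionen. Die Stammfunktion von der Beschleunigung ist die Geschwindigkeit. Mit v(0) = -1 erhalten wir v(t) = -20·t^3 - 9·t^2 - 4·t - 1. Durch Integration von der Geschwindigkeit und Verwendung der Anfangsbedingung x(0) = 2, erhalten wir x(t) = -5·t^4 - 3·t^3 - 2·t^2 - t + 2. Wir haben die Position x(t) = -5·t^4 - 3·t^3 - 2·t^2 - t + 2. Durch Einsetzen von t = 1: x(1) = -9.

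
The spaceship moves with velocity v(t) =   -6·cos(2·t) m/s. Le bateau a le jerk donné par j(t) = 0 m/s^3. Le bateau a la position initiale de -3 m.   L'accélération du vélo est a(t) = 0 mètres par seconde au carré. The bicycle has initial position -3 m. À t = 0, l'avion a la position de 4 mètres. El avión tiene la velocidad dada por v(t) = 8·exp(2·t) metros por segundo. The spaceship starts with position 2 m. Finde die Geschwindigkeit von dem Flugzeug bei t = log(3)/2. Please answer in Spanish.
De la ecuación de la velocidad v(t) = 8·exp(2·t), sustituimos t = log(3)/2 para obtener v = 24.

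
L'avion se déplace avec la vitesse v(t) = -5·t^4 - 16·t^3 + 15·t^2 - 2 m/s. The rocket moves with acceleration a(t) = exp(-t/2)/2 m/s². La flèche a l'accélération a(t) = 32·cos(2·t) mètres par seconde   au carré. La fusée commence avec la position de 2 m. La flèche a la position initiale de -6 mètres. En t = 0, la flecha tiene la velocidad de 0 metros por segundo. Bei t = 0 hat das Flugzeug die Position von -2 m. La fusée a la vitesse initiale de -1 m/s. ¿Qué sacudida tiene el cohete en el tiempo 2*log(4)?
Partiendo de la aceleración a(t) = exp(-t/2)/2, tomamos 1 derivada. Derivando la aceleración, obtenemos la sacudida: j(t) = -exp(-t/2)/4. Usando j(t) = -exp(-t/2)/4 y sustituyendo t = 2*log(4), encontramos j = -1/16.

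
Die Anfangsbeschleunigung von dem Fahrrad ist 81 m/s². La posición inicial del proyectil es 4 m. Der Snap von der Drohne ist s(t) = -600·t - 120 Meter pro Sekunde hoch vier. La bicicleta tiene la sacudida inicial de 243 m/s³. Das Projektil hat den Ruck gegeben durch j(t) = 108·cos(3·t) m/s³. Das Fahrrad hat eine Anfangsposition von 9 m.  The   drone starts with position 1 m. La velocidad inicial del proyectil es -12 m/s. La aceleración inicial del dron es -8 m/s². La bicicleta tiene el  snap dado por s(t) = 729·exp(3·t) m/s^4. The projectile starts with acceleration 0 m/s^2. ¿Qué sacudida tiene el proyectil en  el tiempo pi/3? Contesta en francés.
De l'équation du jerk j(t) = 108·cos(3·t), nous substituons t = pi/3 pour obtenir j = -108.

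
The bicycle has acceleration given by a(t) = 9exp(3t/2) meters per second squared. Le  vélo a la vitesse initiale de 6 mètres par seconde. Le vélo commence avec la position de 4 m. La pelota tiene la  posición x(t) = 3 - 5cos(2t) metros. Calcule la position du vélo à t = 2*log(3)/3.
Pour résoudre ceci, nous devons prendre 2 primitives de notre équation de l'accélération a(t) = 9·exp(3·t/2). En intégrant l'accélération et en utilisant la condition initiale v(0) = 6, nous obtenons v(t) = 6·exp(3·t/2). L'intégrale de la vitesse, avec x(0) = 4, donne la position: x(t) = 4·exp(3·t/2). Nous avons la position x(t) = 4·exp(3·t/2). En substituant t = 2*log(3)/3: x(2*log(3)/3) = 12.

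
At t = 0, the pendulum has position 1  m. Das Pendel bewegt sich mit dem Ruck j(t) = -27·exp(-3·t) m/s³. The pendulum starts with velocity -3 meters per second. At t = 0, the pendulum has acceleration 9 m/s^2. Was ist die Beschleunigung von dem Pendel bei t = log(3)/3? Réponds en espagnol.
Partiendo de la sacudida j(t) = -27·exp(-3·t), tomamos 1 integral. Integrando la sacudida y usando la condición inicial a(0) = 9, obtenemos a(t) = 9·exp(-3·t). De la ecuación de la aceleración a(t) = 9·exp(-3·t), sustituimos t = log(3)/3 para obtener a = 3.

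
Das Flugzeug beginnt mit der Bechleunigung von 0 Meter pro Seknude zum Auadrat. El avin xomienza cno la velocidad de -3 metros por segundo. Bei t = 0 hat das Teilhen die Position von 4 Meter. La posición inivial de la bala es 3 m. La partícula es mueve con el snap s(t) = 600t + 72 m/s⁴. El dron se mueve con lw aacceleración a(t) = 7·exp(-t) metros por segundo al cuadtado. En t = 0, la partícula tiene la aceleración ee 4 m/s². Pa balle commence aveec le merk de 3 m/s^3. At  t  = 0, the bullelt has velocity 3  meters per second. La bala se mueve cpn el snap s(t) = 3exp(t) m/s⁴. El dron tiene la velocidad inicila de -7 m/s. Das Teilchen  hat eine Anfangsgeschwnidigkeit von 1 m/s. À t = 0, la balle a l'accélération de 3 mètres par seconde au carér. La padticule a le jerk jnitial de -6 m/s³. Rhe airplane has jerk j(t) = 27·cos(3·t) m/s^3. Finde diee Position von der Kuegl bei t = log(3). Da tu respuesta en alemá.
Ausgehend von dem Snap s(t) = 3·exp(t), nehmen wir 4 Stammfunktionen. Durch Integration von dem Snap und Verwendung der Anfangsbedingung j(0) = 3, erhalten wir j(t) = 3·exp(t). Durch Integration von dem Ruck und Verwendung der Anfangsbedingung a(0) = 3, erhalten wir a(t) = 3·exp(t). Die Stammfunktion von der Beschleunigung, mit v(0) = 3, ergibt die Geschwindigkeit: v(t) = 3·exp(t). Mit ∫v(t)dt und Anwendung von x(0) = 3, finden wir x(t) = 3·exp(t). Aus der Gleichung für die Position x(t) = 3·exp(t), setzen wir t = log(3) ein und erhalten x = 9.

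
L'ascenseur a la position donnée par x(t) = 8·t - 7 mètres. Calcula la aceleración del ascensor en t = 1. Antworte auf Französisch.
En partant de la position x(t) = 8·t - 7, nous prenons 2 dérivées. En prenant d/dt de x(t), nous trouvons v(t) = 8. En prenant d/dt de v(t), nous trouvons a(t) = 0. De l'équation de l'accélération a(t) = 0, nous substituons t = 1 pour obtenir a = 0.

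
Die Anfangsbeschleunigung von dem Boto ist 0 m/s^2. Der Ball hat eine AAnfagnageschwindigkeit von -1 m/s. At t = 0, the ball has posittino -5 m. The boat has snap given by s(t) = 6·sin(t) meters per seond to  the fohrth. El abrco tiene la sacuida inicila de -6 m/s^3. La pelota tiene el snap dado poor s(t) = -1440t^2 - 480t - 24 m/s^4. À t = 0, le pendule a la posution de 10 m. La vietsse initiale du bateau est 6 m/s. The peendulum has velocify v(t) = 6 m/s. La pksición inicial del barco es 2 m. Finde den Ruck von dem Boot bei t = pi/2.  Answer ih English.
We must find the antiderivative of our snap equation s(t) = 6·sin(t) 1 time. Integrating snap and using the initial condition j(0) = -6, we get j(t) = -6·cos(t). From the given jerk equation j(t) = -6·cos(t), we substitute t = pi/2 to get j = 0.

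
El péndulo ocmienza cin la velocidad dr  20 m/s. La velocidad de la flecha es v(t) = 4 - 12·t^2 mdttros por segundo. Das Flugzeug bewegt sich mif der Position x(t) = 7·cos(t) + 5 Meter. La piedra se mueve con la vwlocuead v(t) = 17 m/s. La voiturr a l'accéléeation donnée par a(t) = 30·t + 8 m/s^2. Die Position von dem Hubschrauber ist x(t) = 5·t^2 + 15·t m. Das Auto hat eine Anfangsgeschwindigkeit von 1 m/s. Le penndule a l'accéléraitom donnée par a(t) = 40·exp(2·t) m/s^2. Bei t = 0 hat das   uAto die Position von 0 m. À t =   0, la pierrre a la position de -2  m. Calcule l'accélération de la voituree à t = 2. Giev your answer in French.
En utilisant a(t) = 30·t + 8 et en substituant t = 2, nous trouvons a = 68.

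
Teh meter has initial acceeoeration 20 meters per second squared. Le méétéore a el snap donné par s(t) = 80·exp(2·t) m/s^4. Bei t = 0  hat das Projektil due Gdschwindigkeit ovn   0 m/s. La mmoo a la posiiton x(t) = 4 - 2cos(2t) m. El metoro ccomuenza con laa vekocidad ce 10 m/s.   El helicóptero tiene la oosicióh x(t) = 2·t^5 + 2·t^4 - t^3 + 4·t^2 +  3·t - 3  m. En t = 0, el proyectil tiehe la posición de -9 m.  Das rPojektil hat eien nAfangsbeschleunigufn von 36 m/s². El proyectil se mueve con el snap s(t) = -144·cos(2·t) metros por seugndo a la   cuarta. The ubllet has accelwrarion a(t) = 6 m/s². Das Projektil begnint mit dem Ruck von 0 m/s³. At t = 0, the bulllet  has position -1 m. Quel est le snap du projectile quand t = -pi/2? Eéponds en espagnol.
Usando s(t) = -144·cos(2·t) y sustituyendo t = -pi/2, encontramos s = 144.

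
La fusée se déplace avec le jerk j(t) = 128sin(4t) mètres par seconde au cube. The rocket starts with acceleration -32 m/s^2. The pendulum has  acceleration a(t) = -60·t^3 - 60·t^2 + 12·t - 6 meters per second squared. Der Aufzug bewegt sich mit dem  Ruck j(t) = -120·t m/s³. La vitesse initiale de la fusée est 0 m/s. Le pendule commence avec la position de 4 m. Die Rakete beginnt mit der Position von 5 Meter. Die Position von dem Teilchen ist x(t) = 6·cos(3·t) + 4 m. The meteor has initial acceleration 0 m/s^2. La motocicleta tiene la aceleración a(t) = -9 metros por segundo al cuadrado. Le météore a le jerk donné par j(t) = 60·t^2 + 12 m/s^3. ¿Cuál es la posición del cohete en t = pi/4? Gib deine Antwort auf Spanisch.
Necesitamos integrar nuestra ecuación de la sacudida j(t) = 128·sin(4·t) 3 veces. Integrando la sacudida y usando la condición inicial a(0) = -32, obtenemos a(t) = -32·cos(4·t). Tomando ∫a(t)dt y aplicando v(0) = 0, encontramos v(t) = -8·sin(4·t). Integrando la velocidad y usando la condición inicial x(0) = 5, obtenemos x(t) = 2·cos(4·t) + 3. Usando x(t) = 2·cos(4·t) + 3 y sustituyendo t = pi/4, encontramos x = 1.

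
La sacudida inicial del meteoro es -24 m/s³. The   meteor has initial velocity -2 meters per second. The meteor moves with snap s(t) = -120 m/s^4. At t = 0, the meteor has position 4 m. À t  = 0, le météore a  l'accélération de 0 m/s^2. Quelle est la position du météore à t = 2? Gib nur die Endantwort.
À t = 2, x = -112.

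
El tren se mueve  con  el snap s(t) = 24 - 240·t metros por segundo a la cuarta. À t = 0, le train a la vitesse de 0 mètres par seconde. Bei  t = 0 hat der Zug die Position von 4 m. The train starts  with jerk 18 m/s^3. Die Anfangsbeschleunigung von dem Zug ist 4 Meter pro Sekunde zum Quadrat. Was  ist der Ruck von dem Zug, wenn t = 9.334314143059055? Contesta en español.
Necesitamos integrar nuestra ecuación del snap s(t) = 24 - 240·t 1 vez. Integrando el snap y usando la condición inicial j(0) = 18, obtenemos j(t) = -120·t^2 + 24·t + 18. Tenemos la sacudida j(t) = -120·t^2 + 24·t + 18. Sustituyendo t = 9.334314143059055: j(9.334314143059055) = -10213.5069231241.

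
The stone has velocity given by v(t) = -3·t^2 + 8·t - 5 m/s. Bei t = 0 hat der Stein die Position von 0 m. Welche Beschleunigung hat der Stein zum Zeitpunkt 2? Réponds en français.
En partant de la vitesse v(t) = -3·t^2 + 8·t - 5, nous prenons 1 dérivée. En dérivant la vitesse, nous obtenons l'accélération: a(t) = 8 - 6·t. En utilisant a(t) = 8 - 6·t et en substituant t = 2, nous trouvons a = -4.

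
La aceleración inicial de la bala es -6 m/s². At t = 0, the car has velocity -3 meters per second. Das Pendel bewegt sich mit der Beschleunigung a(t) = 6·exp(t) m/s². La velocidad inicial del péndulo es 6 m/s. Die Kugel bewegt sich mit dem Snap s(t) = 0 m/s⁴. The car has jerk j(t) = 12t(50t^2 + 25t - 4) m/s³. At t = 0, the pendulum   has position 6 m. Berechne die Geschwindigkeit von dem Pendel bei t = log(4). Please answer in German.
Ausgehend von der Beschleunigung a(t) = 6·exp(t), nehmen wir 1 Stammfunktion. Die Stammfunktion von der Beschleunigung, mit v(0) = 6, ergibt die Geschwindigkeit: v(t) = 6·exp(t). Wir haben die Geschwindigkeit v(t) = 6·exp(t). Durch Einsetzen von t = log(4): v(log(4)) = 24.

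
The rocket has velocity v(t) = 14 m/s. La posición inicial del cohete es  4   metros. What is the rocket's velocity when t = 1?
We have velocity v(t) = 14. Substituting t = 1: v(1) = 14.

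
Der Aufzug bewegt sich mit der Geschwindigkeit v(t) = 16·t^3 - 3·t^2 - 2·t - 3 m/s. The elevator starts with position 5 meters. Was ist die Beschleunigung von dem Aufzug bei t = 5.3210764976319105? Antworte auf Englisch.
To solve this, we need to take 1 derivative of our velocity equation v(t) = 16·t^3 - 3·t^2 - 2·t - 3. The derivative of velocity gives acceleration: a(t) = 48·t^2 - 6·t - 2. We have acceleration a(t) = 48·t^2 - 6·t - 2. Substituting t = 5.3210764976319105: a(5.3210764976319105) = 1325.13858550944.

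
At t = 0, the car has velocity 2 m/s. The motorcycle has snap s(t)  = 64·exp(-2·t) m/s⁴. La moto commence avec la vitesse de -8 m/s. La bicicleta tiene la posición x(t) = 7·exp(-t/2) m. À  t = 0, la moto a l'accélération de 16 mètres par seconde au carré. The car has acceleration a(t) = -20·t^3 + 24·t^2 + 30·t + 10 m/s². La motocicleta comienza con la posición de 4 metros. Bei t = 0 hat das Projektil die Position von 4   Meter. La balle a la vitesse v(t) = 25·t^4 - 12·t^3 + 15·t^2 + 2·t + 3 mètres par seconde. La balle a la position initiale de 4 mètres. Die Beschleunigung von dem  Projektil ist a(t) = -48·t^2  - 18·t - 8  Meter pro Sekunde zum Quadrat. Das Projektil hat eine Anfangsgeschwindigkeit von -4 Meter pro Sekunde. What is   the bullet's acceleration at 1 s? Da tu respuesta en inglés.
To solve this, we need to take 1 derivative of our velocity equation v(t) = 25·t^4 - 12·t^3 + 15·t^2 + 2·t + 3. Differentiating velocity, we get acceleration: a(t) = 100·t^3 - 36·t^2 + 30·t + 2. We have acceleration a(t) = 100·t^3 - 36·t^2 + 30·t + 2. Substituting t = 1: a(1) = 96.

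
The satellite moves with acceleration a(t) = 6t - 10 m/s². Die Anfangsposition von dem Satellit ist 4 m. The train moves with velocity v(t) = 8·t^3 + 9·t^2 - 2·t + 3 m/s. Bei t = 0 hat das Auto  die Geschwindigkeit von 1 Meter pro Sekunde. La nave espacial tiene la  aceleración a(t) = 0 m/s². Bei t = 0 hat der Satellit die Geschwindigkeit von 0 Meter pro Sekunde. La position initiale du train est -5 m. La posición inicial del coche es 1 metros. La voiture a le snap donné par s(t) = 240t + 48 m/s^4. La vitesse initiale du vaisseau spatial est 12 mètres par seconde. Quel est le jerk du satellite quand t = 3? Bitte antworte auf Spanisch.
Debemos derivar nuestra ecuación de la aceleración a(t) = 6·t - 10 1 vez. Derivando la aceleración, obtenemos la sacudida: j(t) = 6. De la ecuación de la sacudida j(t) = 6, sustituimos t = 3 para obtener j = 6.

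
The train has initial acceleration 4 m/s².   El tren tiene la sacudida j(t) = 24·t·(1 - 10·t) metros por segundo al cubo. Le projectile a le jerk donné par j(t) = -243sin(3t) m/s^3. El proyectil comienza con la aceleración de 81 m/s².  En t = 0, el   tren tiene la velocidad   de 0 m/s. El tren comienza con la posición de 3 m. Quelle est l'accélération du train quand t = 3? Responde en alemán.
Ausgehend von dem Ruck j(t) = 24·t·(1 - 10·t), nehmen wir 1 Integral. Durch Integration von dem Ruck und Verwendung der Anfangsbedingung a(0) = 4, erhalten wir a(t) = -80·t^3 + 12·t^2 + 4. Aus der Gleichung für die Beschleunigung a(t) = -80·t^3 + 12·t^2 + 4, setzen wir t = 3 ein und erhalten a = -2048.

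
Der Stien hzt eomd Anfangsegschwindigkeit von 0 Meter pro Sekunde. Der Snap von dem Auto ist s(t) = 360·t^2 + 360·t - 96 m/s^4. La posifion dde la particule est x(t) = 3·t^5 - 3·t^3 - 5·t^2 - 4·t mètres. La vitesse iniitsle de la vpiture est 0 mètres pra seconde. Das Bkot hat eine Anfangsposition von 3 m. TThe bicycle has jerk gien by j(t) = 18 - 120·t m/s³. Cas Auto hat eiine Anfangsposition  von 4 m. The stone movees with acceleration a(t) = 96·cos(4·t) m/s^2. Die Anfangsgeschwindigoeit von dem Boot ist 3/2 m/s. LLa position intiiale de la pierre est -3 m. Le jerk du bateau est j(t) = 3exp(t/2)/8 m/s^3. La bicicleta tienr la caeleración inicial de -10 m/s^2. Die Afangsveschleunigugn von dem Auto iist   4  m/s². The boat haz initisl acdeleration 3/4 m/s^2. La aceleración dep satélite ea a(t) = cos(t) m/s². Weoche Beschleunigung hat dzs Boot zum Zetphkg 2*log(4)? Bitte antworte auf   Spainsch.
Partiendo de la sacudida j(t) = 3·exp(t/2)/8, tomamos 1 integral. Tomando ∫j(t)dt y aplicando a(0) = 3/4, encontramos a(t) = 3·exp(t/2)/4. Tenemos la aceleración a(t) = 3·exp(t/2)/4. Sustituyendo t = 2*log(4): a(2*log(4)) = 3.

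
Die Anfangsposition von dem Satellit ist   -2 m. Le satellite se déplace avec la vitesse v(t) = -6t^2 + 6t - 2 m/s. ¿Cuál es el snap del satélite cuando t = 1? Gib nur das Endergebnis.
s(1) = 0.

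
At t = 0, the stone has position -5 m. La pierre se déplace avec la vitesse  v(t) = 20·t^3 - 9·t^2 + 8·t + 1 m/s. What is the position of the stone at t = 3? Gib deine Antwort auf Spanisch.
Necesitamos integrar nuestra ecuación de la velocidad v(t) = 20·t^3 - 9·t^2 + 8·t + 1 1 vez. La antiderivada de la velocidad es la posición. Usando x(0) = -5, obtenemos x(t) = 5·t^4 - 3·t^3 + 4·t^2 + t - 5. Usando x(t) = 5·t^4 - 3·t^3 + 4·t^2 + t - 5 y sustituyendo t = 3, encontramos x = 358.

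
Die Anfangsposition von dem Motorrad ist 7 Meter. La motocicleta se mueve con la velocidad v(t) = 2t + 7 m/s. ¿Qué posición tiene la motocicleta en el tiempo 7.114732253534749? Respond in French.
Pour résoudre ceci, nous devons prendre 1 intégrale de notre équation de la vitesse v(t) = 2·t + 7. En intégrant la vitesse et en utilisant la condition initiale x(0) = 7, nous obtenons x(t) = t^2 + 7·t + 7. De l'équation de la position x(t) = t^2 + 7·t + 7, nous substituons t = 7.114732253534749 pour obtenir x = 107.422540814231.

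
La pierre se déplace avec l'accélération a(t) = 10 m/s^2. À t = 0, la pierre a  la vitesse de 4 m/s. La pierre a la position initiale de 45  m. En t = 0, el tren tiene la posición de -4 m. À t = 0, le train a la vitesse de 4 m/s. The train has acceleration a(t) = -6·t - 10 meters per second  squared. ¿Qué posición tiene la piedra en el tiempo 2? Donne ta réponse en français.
Nous devons trouver la primitive de notre équation de l'accélération a(t) = 10 2 fois. La primitive de l'accélération est la vitesse. En utilisant v(0) = 4, nous obtenons v(t) = 10·t + 4. En intégrant la vitesse et en utilisant la condition initiale x(0) = 45, nous obtenons x(t) = 5·t^2 + 4·t + 45. De l'équation de la position x(t) = 5·t^2 + 4·t + 45, nous substituons t = 2 pour obtenir x = 73.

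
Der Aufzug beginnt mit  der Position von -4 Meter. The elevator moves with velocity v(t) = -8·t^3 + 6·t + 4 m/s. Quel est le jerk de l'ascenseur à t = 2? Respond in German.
Wir müssen unsere Gleichung für die Geschwindigkeit v(t) = -8·t^3 + 6·t + 4 2-mal ableiten. Mit d/dt von v(t) finden wir a(t) = 6 - 24·t^2. Durch Ableiten von der Beschleunigung erhalten wir den Ruck: j(t) = -48·t. Aus der Gleichung für den Ruck j(t) = -48·t, setzen wir t = 2 ein und erhalten j = -96.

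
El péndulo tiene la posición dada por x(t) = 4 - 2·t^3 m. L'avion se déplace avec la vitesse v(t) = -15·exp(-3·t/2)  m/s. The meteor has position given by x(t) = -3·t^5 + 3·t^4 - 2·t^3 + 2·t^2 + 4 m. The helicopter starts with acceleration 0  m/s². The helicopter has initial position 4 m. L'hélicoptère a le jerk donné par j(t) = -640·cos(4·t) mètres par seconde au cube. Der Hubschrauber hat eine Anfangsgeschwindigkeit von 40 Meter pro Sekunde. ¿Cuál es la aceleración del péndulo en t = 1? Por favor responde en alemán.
Um dies zu lösen, müssen wir 2 Ableitungen unserer Gleichung für die Position x(t) = 4 - 2·t^3 nehmen. Mit d/dt von x(t) finden wir v(t) = -6·t^2. Mit d/dt von v(t) finden wir a(t) = -12·t. Mit a(t) = -12·t und Einsetzen von t = 1, finden wir a = -12.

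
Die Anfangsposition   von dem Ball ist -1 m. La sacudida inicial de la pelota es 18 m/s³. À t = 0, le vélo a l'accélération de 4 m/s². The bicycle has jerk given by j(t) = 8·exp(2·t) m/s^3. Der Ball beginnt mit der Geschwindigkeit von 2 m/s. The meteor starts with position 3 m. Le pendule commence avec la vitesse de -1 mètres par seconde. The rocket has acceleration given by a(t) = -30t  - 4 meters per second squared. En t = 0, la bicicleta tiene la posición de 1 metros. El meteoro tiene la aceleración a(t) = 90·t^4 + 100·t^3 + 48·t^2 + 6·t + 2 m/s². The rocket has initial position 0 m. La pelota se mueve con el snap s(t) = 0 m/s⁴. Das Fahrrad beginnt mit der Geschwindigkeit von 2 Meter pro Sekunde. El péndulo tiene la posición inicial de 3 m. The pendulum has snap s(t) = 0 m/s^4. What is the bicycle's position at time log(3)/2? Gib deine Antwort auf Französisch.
En partant du jerk j(t) = 8·exp(2·t), nous prenons 3 primitives. La primitive du jerk, avec a(0) = 4, donne l'accélération: a(t) = 4·exp(2·t). La primitive de l'accélération est la vitesse. En utilisant v(0) = 2, nous obtenons v(t) = 2·exp(2·t). En prenant ∫v(t)dt et en appliquant x(0) = 1, nous trouvons x(t) = exp(2·t). En utilisant x(t) = exp(2·t) et en substituant t = log(3)/2, nous trouvons x = 3.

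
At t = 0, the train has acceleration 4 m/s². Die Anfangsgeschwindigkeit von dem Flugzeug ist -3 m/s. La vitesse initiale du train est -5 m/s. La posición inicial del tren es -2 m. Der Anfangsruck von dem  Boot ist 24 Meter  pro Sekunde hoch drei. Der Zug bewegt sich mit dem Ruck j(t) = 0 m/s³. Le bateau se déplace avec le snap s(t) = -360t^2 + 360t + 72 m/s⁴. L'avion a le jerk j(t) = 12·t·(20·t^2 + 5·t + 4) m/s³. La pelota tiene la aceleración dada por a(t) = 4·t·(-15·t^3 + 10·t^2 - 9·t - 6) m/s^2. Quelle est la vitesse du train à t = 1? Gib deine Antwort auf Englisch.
We must find the integral of our jerk equation j(t) = 0 2 times. Taking ∫j(t)dt and applying a(0) = 4, we find a(t) = 4. The integral of acceleration is velocity. Using v(0) = -5, we get v(t) = 4·t - 5. Using v(t) = 4·t - 5 and substituting t = 1, we find v = -1.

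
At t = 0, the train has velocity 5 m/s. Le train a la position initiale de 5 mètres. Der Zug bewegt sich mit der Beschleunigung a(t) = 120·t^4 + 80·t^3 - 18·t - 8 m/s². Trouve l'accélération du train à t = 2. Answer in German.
Aus der Gleichung für die Beschleunigung a(t) = 120·t^4 + 80·t^3 - 18·t - 8, setzen wir t = 2 ein und erhalten a = 2516.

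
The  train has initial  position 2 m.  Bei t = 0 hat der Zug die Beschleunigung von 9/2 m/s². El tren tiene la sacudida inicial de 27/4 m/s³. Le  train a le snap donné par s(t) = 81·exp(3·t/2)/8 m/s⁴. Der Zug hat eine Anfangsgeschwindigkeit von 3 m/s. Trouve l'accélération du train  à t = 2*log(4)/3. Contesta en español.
Para resolver esto, necesitamos tomar 2 antiderivadas de nuestra ecuación del snap s(t) = 81·exp(3·t/2)/8. La integral del snap es la sacudida. Usando j(0) = 27/4, obtenemos j(t) = 27·exp(3·t/2)/4. Integrando la sacudida y usando la condición inicial a(0) = 9/2, obtenemos a(t) = 9·exp(3·t/2)/2. Usando a(t) = 9·exp(3·t/2)/2 y sustituyendo t = 2*log(4)/3, encontramos a = 18.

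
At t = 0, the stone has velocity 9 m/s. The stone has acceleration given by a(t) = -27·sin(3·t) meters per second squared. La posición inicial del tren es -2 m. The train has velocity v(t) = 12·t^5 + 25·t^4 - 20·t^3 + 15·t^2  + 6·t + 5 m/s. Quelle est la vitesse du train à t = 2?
Nous avons la vitesse v(t) = 12·t^5 + 25·t^4 - 20·t^3 + 15·t^2 + 6·t + 5. En substituant t = 2: v(2) = 701.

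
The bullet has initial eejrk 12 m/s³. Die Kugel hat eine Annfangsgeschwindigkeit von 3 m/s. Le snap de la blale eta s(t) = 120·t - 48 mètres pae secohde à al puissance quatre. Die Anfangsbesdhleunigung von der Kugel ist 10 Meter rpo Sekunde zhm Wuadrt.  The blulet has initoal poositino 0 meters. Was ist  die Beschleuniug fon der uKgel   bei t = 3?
Wir müssen das Integral unserer Gleichung für den Snap s(t) = 120·t - 48 2-mal finden. Das Integral von dem Snap ist der Ruck. Mit j(0) = 12 erhalten wir j(t) = 60·t^2 - 48·t + 12. Die Stammfunktion von dem Ruck, mit a(0) = 10, ergibt die Beschleunigung: a(t) = 20·t^3 - 24·t^2 + 12·t + 10. Mit a(t) = 20·t^3 - 24·t^2 + 12·t + 10 und Einsetzen von t = 3, finden wir a = 370.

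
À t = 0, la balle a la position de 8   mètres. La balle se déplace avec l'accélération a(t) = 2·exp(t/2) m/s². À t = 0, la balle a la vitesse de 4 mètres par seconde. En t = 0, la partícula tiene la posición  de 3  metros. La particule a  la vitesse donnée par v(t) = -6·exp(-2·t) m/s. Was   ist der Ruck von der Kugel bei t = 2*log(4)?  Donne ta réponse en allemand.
Wir müssen unsere Gleichung für die Beschleunigung a(t) = 2·exp(t/2) 1-mal ableiten. Die Ableitung von der Beschleunigung ergibt den Ruck: j(t) = exp(t/2). Aus der Gleichung für den Ruck j(t) = exp(t/2), setzen wir t = 2*log(4) ein und erhalten j = 4.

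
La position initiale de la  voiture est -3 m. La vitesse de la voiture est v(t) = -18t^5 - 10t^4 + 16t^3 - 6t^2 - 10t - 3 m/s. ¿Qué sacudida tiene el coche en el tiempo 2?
Debemos derivar nuestra ecuación de la velocidad v(t) = -18·t^5 - 10·t^4 + 16·t^3 - 6·t^2 - 10·t - 3 2 veces. Derivando la velocidad, obtenemos la aceleración: a(t) = -90·t^4 - 40·t^3 + 48·t^2 - 12·t - 10. Derivando la aceleración, obtenemos la sacudida: j(t) = -360·t^3 - 120·t^2 + 96·t - 12. De la ecuación de la sacudida j(t) = -360·t^3 - 120·t^2 + 96·t - 12, sustituimos t = 2 para obtener j = -3180.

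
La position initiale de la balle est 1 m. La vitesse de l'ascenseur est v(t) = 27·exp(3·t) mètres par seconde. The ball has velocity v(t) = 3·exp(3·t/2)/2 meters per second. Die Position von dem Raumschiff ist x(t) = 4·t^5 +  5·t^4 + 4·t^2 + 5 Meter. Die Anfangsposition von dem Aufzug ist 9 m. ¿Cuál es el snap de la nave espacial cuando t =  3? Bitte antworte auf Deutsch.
Wir müssen unsere Gleichung für die Position x(t) = 4·t^5 + 5·t^4 + 4·t^2 + 5 4-mal ableiten. Durch Ableiten von der Position erhalten wir die Geschwindigkeit: v(t) = 20·t^4 + 20·t^3 + 8·t. Die Ableitung von der Geschwindigkeit ergibt die Beschleunigung: a(t) = 80·t^3 + 60·t^2 + 8. Mit d/dt von a(t) finden wir j(t) = 240·t^2 + 120·t. Durch Ableiten von dem Ruck erhalten wir den Snap: s(t) = 480·t + 120. Wir haben den Snap s(t) = 480·t + 120. Durch Einsetzen von t = 3: s(3) = 1560.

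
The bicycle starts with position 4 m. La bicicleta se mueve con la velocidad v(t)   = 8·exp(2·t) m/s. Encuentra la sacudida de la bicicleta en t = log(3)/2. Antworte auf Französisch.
En partant de la vitesse v(t) = 8·exp(2·t), nous prenons 2 dérivées. En dérivant la vitesse, nous obtenons l'accélération: a(t) = 16·exp(2·t). La dérivée de l'accélération donne le jerk: j(t) = 32·exp(2·t). En utilisant j(t) = 32·exp(2·t) et en substituant t = log(3)/2, nous trouvons j = 96.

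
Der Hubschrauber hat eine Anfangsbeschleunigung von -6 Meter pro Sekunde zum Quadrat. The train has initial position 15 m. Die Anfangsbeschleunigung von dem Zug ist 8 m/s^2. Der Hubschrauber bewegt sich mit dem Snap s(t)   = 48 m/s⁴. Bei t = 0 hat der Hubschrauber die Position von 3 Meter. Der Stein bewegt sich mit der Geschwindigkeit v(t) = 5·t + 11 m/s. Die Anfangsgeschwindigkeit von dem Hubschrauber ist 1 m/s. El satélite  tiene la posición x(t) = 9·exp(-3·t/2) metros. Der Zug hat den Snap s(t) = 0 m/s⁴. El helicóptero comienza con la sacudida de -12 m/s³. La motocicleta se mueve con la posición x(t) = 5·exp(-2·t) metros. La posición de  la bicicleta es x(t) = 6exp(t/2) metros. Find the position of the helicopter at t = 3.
To solve this, we need to take 4 antiderivatives of our snap equation s(t) = 48. Finding the integral of s(t) and using j(0) = -12: j(t) = 48·t - 12. Taking ∫j(t)dt and applying a(0) = -6, we find a(t) = 24·t^2 - 12·t - 6. Taking ∫a(t)dt and applying v(0) = 1, we find v(t) = 8·t^3 - 6·t^2 - 6·t + 1. The integral of velocity is position. Using x(0) = 3, we get x(t) = 2·t^4 - 2·t^3 - 3·t^2 + t + 3. From the given position equation x(t) = 2·t^4 - 2·t^3 - 3·t^2 + t + 3, we substitute t = 3 to get x = 87.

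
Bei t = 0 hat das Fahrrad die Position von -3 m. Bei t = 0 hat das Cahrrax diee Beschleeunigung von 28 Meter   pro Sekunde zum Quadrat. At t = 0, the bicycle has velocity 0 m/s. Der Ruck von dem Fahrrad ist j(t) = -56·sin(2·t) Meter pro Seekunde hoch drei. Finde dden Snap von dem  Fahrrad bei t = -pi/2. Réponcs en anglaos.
Starting from jerk j(t) = -56·sin(2·t), we take 1 derivative. Differentiating jerk, we get snap: s(t) = -112·cos(2·t). We have snap s(t) = -112·cos(2·t). Substituting t = -pi/2: s(-pi/2) = 112.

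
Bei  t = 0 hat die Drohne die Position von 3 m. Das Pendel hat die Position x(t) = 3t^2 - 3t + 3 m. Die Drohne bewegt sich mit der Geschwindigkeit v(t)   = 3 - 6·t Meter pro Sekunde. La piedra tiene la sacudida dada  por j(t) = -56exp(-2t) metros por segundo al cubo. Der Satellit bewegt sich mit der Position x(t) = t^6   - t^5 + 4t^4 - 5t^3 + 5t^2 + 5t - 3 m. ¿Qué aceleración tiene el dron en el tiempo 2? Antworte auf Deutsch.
Wir müssen unsere Gleichung für die Geschwindigkeit v(t) = 3 - 6·t 1-mal ableiten. Durch Ableiten von der Geschwindigkeit erhalten wir die Beschleunigung: a(t) = -6. Aus der Gleichung für die Beschleunigung a(t) = -6, setzen wir t = 2 ein und erhalten a = -6.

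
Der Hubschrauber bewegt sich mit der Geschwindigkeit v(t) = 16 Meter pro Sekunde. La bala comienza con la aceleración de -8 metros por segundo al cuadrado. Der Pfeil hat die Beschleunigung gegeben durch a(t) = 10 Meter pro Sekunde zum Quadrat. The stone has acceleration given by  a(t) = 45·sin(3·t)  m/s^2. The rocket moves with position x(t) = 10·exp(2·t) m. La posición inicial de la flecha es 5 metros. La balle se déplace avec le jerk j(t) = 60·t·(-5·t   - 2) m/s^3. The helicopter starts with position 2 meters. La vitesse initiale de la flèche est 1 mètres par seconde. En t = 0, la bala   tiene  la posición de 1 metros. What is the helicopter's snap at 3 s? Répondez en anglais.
We must differentiate our velocity equation v(t) = 16 3 times. The derivative of velocity gives acceleration: a(t) = 0. The derivative of acceleration gives jerk: j(t) = 0. The derivative of jerk gives snap: s(t) = 0. Using s(t) = 0 and substituting t = 3, we find s = 0.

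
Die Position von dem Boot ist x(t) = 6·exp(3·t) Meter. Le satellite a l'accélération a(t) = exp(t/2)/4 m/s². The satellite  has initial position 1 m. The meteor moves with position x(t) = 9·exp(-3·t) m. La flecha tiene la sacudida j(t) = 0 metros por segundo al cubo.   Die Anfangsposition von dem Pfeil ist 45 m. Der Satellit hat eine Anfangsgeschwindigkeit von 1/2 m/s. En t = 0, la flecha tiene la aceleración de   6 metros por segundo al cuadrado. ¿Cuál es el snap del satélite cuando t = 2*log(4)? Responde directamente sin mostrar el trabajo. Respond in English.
s(2*log(4)) = 1/4.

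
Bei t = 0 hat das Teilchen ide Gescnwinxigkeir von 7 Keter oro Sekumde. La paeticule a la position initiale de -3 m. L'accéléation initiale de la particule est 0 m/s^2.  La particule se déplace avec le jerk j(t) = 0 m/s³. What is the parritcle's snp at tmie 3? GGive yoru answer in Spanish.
Debemos derivar nuestra ecuación de la sacudida j(t) = 0 1 vez. Tomando d/dt de j(t), encontramos s(t) = 0. Tenemos el snap s(t) = 0. Sustituyendo t = 3: s(3) = 0.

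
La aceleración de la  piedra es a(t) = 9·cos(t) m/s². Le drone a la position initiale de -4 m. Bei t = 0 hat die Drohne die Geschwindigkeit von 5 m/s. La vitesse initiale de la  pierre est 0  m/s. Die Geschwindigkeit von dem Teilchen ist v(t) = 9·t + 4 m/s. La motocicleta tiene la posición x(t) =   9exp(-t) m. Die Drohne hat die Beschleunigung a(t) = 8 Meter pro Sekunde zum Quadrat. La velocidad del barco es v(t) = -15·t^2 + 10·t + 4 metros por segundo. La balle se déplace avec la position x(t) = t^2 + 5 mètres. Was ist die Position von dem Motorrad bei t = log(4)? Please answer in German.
Mit x(t) = 9·exp(-t) und Einsetzen von t = log(4), finden wir x = 9/4.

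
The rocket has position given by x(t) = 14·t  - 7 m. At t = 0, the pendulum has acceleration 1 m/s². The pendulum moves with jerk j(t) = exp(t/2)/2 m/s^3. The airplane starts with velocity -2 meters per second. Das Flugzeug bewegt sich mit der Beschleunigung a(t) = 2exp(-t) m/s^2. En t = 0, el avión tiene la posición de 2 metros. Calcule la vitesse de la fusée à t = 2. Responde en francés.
Pour résoudre ceci, nous devons prendre 1 dérivée de notre équation de la position x(t) = 14·t - 7. En prenant d/dt de x(t), nous trouvons v(t) = 14. En utilisant v(t) = 14 et en substituant t = 2, nous trouvons v = 14.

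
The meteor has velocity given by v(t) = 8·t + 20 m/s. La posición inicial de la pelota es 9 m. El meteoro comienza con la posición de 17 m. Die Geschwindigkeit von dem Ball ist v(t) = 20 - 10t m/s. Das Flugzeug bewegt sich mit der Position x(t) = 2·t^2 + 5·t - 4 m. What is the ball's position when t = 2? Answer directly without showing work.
x(2) = 29.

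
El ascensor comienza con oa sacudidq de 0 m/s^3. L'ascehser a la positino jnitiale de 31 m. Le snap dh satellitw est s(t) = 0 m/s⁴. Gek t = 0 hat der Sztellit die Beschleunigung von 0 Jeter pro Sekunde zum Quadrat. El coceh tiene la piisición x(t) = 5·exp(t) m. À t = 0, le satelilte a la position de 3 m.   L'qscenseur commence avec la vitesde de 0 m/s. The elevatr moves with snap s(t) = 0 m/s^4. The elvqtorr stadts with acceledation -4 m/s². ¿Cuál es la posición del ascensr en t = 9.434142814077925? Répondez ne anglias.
To solve this, we need to take 4 antiderivatives of our snap equation s(t) = 0. Taking ∫s(t)dt and applying j(0) = 0, we find j(t) = 0. Taking ∫j(t)dt and applying a(0) = -4, we find a(t) = -4. The antiderivative of acceleration is velocity. Using v(0) = 0, we get v(t) = -4·t. The antiderivative of velocity is position. Using x(0) = 31, we get x(t) = 31 - 2·t^2. We have position x(t) = 31 - 2·t^2. Substituting t = 9.434142814077925: x(9.434142814077925) = -147.006101272836.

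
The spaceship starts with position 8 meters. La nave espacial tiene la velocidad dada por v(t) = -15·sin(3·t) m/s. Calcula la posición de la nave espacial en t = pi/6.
Para resolver esto, necesitamos tomar 1 integral de nuestra ecuación de la velocidad v(t) = -15·sin(3·t). Tomando ∫v(t)dt y aplicando x(0) = 8, encontramos x(t) = 5·cos(3·t) + 3. Usando x(t) = 5·cos(3·t) + 3 y sustituyendo t = pi/6, encontramos x = 3.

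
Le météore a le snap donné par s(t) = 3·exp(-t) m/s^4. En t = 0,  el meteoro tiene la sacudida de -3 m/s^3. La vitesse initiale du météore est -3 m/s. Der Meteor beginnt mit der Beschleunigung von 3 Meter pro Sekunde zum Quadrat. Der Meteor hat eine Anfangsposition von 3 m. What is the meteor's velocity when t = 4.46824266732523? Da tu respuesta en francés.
En partant du snap s(t) = 3·exp(-t), nous prenons 3 intégrales. L'intégrale du snap est le jerk. En utilisant j(0) = -3, nous obtenons j(t) = -3·exp(-t). La primitive du jerk est l'accélération. En utilisant a(0) = 3, nous obtenons a(t) = 3·exp(-t). L'intégrale de l'accélération est la vitesse. En utilisant v(0) = -3, nous obtenons v(t) = -3·exp(-t). Nous avons la vitesse v(t) = -3·exp(-t). En substituant t = 4.46824266732523: v(4.46824266732523) = -0.0344023508368533.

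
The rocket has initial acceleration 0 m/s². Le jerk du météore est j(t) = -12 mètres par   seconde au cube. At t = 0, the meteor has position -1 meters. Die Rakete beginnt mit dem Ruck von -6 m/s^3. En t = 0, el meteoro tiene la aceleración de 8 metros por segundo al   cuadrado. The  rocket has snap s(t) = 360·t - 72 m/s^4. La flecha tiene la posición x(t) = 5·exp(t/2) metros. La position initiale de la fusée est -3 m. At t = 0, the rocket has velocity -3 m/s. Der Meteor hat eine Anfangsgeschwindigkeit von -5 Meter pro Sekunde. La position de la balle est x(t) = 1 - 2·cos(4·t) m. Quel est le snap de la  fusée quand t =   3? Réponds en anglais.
Using s(t) = 360·t - 72 and substituting t = 3, we find s = 1008.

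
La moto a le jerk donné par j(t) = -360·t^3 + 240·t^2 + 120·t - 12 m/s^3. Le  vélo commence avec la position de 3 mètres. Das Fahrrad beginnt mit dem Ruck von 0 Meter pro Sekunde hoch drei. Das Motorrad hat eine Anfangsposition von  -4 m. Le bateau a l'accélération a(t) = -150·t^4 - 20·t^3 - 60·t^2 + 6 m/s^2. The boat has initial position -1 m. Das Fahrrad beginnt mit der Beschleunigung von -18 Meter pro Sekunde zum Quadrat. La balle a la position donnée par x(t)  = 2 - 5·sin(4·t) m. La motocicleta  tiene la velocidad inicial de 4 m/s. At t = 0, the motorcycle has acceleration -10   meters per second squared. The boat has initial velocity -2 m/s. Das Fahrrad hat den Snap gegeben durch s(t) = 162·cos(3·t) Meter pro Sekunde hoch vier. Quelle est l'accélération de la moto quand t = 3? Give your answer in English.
We must find the antiderivative of our jerk equation j(t) = -360·t^3 + 240·t^2 + 120·t - 12 1 time. Finding the integral of j(t) and using a(0) = -10: a(t) = -90·t^4 + 80·t^3 + 60·t^2 - 12·t - 10. We have acceleration a(t) = -90·t^4 + 80·t^3 + 60·t^2 - 12·t - 10. Substituting t = 3: a(3) = -4636.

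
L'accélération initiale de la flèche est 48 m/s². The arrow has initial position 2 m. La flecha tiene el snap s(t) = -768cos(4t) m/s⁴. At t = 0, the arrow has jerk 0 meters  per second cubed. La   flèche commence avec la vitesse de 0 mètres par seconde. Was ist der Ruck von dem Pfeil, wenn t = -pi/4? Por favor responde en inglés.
To find the answer, we compute 1 integral of s(t) = -768·cos(4·t). The antiderivative of snap, with j(0) = 0, gives jerk: j(t) = -192·sin(4·t). Using j(t) = -192·sin(4·t) and substituting t = -pi/4, we find j = 0.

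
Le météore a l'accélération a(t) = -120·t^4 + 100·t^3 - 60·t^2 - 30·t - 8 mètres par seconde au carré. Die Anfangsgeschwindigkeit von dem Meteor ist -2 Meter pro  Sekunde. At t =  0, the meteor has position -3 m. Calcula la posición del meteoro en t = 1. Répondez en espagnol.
Debemos encontrar la antiderivada de nuestra ecuación de la aceleración a(t) = -120·t^4 + 100·t^3 - 60·t^2 - 30·t - 8 2 veces. Integrando la aceleración y usando la condición inicial v(0) = -2, obtenemos v(t) = -24·t^5 + 25·t^4 - 20·t^3 - 15·t^2 - 8·t - 2. La antiderivada de la velocidad, con x(0) = -3, da la posición: x(t) = -4·t^6 + 5·t^5 - 5·t^4 - 5·t^3 - 4·t^2 - 2·t - 3. Usando x(t) = -4·t^6 + 5·t^5 - 5·t^4 - 5·t^3 - 4·t^2 - 2·t - 3 y sustituyendo t = 1, encontramos x = -18.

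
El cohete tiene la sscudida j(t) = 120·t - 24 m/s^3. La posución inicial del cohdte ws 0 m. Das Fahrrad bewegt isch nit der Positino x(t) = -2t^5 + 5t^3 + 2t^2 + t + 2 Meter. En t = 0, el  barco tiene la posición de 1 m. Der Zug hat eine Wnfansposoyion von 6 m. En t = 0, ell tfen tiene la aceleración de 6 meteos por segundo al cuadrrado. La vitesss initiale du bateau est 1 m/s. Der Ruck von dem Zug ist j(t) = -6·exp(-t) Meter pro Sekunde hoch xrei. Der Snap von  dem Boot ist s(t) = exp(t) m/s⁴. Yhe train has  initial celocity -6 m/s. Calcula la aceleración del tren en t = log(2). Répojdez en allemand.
Wir müssen das Integral unserer Gleichung für den Ruck j(t) = -6·exp(-t) 1-mal finden. Das Integral von dem Ruck ist die Beschleunigung. Mit a(0) = 6 erhalten wir a(t) = 6·exp(-t). Mit a(t) = 6·exp(-t) und Einsetzen von t = log(2), finden wir a = 3.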